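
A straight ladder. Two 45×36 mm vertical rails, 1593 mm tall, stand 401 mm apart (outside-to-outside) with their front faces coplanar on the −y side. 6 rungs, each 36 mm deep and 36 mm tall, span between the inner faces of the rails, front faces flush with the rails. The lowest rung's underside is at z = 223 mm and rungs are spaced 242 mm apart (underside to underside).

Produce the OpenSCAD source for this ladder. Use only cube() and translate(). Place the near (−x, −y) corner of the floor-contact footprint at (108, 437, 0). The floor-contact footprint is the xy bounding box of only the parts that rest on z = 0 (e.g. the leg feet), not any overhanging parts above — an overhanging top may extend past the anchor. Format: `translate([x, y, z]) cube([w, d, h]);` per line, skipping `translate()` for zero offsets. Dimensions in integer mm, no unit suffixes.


// rung span = 401 - 2*45 = 311
// rung[k] z = 223 + k*242
translate([108, 437, 0]) cube([45, 36, 1593]);
translate([464, 437, 0]) cube([45, 36, 1593]);
translate([153, 437, 223]) cube([311, 36, 36]);
translate([153, 437, 465]) cube([311, 36, 36]);
translate([153, 437, 707]) cube([311, 36, 36]);
translate([153, 437, 949]) cube([311, 36, 36]);
translate([153, 437, 1191]) cube([311, 36, 36]);
translate([153, 437, 1433]) cube([311, 36, 36]);


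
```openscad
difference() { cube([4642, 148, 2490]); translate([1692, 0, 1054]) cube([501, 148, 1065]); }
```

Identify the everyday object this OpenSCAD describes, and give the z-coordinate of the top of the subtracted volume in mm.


A wall with a window opening. The window head height is 2119 mm.

A wall with a rectangular opening subtracted — a window. Sill at z = 1054, opening 1065 mm tall, so the head is at 1054 + 1065 = 2119 mm.


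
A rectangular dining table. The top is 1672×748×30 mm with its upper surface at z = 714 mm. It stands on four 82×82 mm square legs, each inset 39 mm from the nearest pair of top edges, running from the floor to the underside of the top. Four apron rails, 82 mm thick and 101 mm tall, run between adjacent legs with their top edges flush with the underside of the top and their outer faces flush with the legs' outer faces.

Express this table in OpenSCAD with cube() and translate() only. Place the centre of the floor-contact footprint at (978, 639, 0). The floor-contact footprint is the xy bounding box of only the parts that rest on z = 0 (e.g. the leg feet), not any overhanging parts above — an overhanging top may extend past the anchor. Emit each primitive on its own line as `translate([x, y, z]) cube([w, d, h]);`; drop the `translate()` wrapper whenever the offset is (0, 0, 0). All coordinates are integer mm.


translate([142, 265, 684]) cube([1672, 748, 30]);
translate([181, 304, 0]) cube([82, 82, 684]);
translate([1693, 304, 0]) cube([82, 82, 684]);
translate([181, 892, 0]) cube([82, 82, 684]);
translate([1693, 892, 0]) cube([82, 82, 684]);
translate([263, 304, 583]) cube([1430, 82, 101]);
translate([263, 892, 583]) cube([1430, 82, 101]);
translate([181, 386, 583]) cube([82, 506, 101]);
translate([1693, 386, 583]) cube([82, 506, 101]);


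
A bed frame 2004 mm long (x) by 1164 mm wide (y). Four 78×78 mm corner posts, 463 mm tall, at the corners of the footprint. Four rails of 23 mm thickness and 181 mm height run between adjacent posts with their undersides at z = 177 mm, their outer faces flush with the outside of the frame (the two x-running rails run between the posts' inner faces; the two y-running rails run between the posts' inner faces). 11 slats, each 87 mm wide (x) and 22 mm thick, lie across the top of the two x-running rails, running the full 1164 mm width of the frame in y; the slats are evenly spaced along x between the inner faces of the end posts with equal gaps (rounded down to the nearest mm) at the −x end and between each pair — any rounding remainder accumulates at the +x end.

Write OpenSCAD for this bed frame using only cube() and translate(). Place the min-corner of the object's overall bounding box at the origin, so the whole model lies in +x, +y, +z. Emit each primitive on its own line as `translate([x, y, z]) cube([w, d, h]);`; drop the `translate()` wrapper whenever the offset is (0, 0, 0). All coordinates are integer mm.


cube([78, 78, 463]);
translate([0, 1086, 0]) cube([78, 78, 463]);
translate([1926, 0, 0]) cube([78, 78, 463]);
translate([1926, 1086, 0]) cube([78, 78, 463]);
translate([78, 0, 177]) cube([1848, 23, 181]);
translate([78, 1141, 177]) cube([1848, 23, 181]);
translate([0, 78, 177]) cube([23, 1008, 181]);
translate([1981, 78, 177]) cube([23, 1008, 181]);
translate([152, 0, 358]) cube([87, 1164, 22]);
translate([313, 0, 358]) cube([87, 1164, 22]);
translate([474, 0, 358]) cube([87, 1164, 22]);
translate([635, 0, 358]) cube([87, 1164, 22]);
translate([796, 0, 358]) cube([87, 1164, 22]);
translate([957, 0, 358]) cube([87, 1164, 22]);
translate([1118, 0, 358]) cube([87, 1164, 22]);
translate([1279, 0, 358]) cube([87, 1164, 22]);
translate([1440, 0, 358]) cube([87, 1164, 22]);
translate([1601, 0, 358]) cube([87, 1164, 22]);
translate([1762, 0, 358]) cube([87, 1164, 22]);


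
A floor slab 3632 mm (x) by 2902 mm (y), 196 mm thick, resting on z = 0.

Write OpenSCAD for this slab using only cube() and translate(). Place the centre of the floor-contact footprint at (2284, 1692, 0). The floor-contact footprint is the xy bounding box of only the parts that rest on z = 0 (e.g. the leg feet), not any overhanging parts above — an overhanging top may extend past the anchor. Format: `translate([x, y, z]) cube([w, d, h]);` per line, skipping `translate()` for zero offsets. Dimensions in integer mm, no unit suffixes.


translate([468, 241, 0]) cube([3632, 2902, 196]);


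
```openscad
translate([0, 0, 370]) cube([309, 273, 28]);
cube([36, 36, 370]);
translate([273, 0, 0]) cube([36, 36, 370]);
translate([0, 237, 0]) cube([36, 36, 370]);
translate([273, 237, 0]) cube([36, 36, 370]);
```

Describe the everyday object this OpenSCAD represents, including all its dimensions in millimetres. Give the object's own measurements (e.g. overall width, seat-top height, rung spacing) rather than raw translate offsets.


A four-legged stool. The seat is a 309×273×28 mm slab whose top surface is at z = 398 mm; four square legs, each 36×36 mm in cross-section, run from the floor (z = 0) to the underside of the seat, each flush with a corner of the seat.


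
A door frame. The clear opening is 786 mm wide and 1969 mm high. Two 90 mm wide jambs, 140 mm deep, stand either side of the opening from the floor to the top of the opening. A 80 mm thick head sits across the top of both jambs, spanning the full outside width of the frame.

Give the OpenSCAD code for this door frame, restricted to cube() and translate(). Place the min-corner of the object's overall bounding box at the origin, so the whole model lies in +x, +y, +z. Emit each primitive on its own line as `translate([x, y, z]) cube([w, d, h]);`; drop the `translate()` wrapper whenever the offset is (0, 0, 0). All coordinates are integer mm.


cube([90, 140, 1969]);
translate([876, 0, 0]) cube([90, 140, 1969]);
translate([0, 0, 1969]) cube([966, 140, 80]);


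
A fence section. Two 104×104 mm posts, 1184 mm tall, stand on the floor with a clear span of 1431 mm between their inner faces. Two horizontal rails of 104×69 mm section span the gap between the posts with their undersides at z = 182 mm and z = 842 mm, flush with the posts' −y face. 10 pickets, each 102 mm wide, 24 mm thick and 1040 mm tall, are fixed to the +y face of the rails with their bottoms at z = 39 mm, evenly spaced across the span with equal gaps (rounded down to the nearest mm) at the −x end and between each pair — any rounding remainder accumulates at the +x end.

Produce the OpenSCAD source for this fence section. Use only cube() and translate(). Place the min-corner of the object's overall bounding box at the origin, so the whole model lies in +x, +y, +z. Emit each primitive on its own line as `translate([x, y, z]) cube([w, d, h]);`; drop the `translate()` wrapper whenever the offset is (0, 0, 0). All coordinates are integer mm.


cube([104, 104, 1184]);
translate([1535, 0, 0]) cube([104, 104, 1184]);
translate([104, 0, 182]) cube([1431, 104, 69]);
translate([104, 0, 842]) cube([1431, 104, 69]);
translate([141, 104, 39]) cube([102, 24, 1040]);
translate([280, 104, 39]) cube([102, 24, 1040]);
translate([419, 104, 39]) cube([102, 24, 1040]);
translate([558, 104, 39]) cube([102, 24, 1040]);
translate([697, 104, 39]) cube([102, 24, 1040]);
translate([836, 104, 39]) cube([102, 24, 1040]);
translate([975, 104, 39]) cube([102, 24, 1040]);
translate([1114, 104, 39]) cube([102, 24, 1040]);
translate([1253, 104, 39]) cube([102, 24, 1040]);
translate([1392, 104, 39]) cube([102, 24, 1040]);


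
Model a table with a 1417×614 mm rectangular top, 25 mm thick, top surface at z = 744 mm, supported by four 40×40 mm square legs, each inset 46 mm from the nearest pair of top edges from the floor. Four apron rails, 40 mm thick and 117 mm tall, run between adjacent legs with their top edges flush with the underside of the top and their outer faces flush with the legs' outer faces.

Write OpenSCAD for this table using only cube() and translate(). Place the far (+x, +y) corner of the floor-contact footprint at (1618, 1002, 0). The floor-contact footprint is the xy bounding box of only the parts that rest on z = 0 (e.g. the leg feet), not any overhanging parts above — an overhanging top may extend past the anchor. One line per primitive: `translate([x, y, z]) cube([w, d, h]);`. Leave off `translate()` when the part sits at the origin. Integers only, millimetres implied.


// leg_h = 744 - 25 = 719
// apron z = 719 - 117 = 602
translate([247, 434, 719]) cube([1417, 614, 25]);
translate([293, 480, 0]) cube([40, 40, 719]);
translate([1578, 480, 0]) cube([40, 40, 719]);
translate([293, 962, 0]) cube([40, 40, 719]);
translate([1578, 962, 0]) cube([40, 40, 719]);
translate([333, 480, 602]) cube([1245, 40, 117]);
translate([333, 962, 602]) cube([1245, 40, 117]);
translate([293, 520, 602]) cube([40, 442, 117]);
translate([1578, 520, 602]) cube([40, 442, 117]);


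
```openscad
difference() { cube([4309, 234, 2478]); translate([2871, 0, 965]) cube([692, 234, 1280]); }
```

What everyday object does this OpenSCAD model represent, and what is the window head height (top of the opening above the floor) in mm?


A wall with a window opening. The window head height is 2245 mm.

A wall with a rectangular opening subtracted — a window. Sill at z = 965, opening 1280 mm tall, so the head is at 965 + 1280 = 2245 mm.


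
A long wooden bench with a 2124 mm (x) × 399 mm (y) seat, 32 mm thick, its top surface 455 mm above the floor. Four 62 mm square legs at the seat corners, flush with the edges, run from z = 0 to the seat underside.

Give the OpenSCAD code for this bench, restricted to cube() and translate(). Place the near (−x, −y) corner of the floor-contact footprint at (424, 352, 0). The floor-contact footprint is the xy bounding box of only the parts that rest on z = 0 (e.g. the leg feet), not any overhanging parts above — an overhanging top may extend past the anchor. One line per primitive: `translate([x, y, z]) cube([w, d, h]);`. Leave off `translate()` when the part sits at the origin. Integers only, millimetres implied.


translate([424, 352, 423]) cube([2124, 399, 32]);
translate([424, 352, 0]) cube([62, 62, 423]);
translate([424, 689, 0]) cube([62, 62, 423]);
translate([2486, 352, 0]) cube([62, 62, 423]);
translate([2486, 689, 0]) cube([62, 62, 423]);


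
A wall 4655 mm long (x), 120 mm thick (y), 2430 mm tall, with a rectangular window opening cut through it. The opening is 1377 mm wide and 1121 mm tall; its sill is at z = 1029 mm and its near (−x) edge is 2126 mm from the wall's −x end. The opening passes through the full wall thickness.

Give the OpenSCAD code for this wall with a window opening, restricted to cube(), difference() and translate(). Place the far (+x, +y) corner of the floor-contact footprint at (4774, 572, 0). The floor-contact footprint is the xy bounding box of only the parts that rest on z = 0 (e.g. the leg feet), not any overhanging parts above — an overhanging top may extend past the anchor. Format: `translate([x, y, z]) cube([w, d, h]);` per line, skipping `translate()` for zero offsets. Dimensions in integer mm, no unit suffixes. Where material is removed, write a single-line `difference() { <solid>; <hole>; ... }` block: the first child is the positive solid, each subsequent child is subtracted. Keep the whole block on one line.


difference() { translate([119, 452, 0]) cube([4655, 120, 2430]); translate([2245, 452, 1029]) cube([1377, 120, 1121]); }


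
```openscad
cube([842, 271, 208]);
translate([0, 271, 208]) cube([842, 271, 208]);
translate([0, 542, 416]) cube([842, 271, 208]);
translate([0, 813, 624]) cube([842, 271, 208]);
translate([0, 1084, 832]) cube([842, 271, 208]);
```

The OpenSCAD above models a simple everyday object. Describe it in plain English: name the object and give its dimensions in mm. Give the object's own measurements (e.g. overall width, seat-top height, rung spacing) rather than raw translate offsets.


A straight staircase of 5 solid steps. Each step is 842 mm wide (x), 271 mm deep (y, the going) and 208 mm tall (the rise). The first step rests on the floor; each subsequent step sits one going further in +y and one rise higher in +z, directly behind and above the previous step with no overlap.


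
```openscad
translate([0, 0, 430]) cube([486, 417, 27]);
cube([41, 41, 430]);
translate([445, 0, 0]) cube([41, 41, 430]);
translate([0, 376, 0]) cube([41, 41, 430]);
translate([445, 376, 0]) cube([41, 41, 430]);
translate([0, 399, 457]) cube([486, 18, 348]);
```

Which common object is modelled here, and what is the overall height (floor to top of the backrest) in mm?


A chair. The overall height is 805 mm.

A slab on four corner posts with a tall panel at the back — a chair. The seat slab sits at z = 430 with thickness 27, and the 348 mm backrest starts at the seat top, so the overall height is 430 + 27 + 348 = 805 mm.


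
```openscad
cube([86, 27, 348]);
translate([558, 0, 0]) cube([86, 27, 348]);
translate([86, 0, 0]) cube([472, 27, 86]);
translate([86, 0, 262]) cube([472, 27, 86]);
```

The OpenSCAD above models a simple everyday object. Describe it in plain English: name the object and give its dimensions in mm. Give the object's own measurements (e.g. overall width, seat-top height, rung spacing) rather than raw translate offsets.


A rectangular picture frame lying in the x–z plane (depth along y). The opening is 472 mm wide (x) by 176 mm tall (z), surrounded by a border 86 mm wide on all four sides. The frame is 27 mm deep and is made of two full-height vertical stiles with two horizontal rails fitted between them.


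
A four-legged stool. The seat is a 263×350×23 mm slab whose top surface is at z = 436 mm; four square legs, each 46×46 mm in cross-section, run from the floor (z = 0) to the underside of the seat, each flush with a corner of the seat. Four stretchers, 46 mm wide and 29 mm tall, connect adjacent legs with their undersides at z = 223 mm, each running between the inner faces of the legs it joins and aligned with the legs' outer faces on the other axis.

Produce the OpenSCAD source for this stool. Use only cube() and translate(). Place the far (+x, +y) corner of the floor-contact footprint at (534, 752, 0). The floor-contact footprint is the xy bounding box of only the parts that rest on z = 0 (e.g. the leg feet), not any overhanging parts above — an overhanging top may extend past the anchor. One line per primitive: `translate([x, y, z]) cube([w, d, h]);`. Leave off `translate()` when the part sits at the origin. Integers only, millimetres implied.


// leg_h = 436 - 23 = 413
// stretcher span = 263 - 2*46 = 171
translate([271, 402, 413]) cube([263, 350, 23]);
translate([271, 402, 0]) cube([46, 46, 413]);
translate([488, 402, 0]) cube([46, 46, 413]);
translate([271, 706, 0]) cube([46, 46, 413]);
translate([488, 706, 0]) cube([46, 46, 413]);
translate([317, 402, 223]) cube([171, 46, 29]);
translate([317, 706, 223]) cube([171, 46, 29]);
translate([271, 448, 223]) cube([46, 258, 29]);
translate([488, 448, 223]) cube([46, 258, 29]);


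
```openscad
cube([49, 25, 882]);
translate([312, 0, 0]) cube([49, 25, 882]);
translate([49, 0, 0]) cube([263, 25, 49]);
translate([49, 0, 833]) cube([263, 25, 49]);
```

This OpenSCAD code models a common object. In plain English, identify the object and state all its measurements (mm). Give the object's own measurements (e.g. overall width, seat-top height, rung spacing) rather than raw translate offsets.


A rectangular picture frame lying in the x–z plane (depth along y). The opening is 263 mm wide (x) by 784 mm tall (z), surrounded by a border 49 mm wide on all four sides. The frame is 25 mm deep and is made of two full-height vertical stiles with two horizontal rails fitted between them.


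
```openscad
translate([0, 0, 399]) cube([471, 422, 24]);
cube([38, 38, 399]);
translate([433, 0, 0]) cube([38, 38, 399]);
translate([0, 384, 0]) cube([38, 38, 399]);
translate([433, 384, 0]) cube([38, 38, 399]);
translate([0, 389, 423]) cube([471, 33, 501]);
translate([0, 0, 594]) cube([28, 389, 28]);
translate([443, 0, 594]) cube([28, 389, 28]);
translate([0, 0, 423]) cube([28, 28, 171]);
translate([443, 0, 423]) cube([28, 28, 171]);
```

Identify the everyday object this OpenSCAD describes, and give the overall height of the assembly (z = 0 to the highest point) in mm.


A chair. The overall height is 924 mm.

A slab on four corner posts with a tall panel at the back — a chair. The seat slab sits at z = 399 with thickness 24, and the 501 mm backrest starts at the seat top, so the overall height is 399 + 24 + 501 = 924 mm.


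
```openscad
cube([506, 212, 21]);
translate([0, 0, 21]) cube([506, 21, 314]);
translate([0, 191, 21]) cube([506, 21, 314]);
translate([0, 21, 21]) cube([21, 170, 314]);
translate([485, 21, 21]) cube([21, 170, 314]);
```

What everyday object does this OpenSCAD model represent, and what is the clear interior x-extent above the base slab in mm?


An open box. The internal width is 464 mm.

A 506×212 base slab with four walls standing on it — an open box. The base is 506 mm wide and the walls are 21 mm thick, so the internal width is 506 − 2 × 21 = 464 mm.


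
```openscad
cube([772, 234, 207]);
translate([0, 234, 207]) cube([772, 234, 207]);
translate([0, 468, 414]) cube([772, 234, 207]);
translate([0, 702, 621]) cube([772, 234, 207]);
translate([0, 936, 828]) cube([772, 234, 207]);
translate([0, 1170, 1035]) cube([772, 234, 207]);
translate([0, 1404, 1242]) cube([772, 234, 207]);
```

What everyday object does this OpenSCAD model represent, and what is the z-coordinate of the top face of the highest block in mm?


A staircase. The total rise is 1449 mm.

7 identical blocks, each offset up and back from the previous — a staircase. Each step is 207 mm tall and there are 7 of them, so the total rise is 7 × 207 = 1449 mm.


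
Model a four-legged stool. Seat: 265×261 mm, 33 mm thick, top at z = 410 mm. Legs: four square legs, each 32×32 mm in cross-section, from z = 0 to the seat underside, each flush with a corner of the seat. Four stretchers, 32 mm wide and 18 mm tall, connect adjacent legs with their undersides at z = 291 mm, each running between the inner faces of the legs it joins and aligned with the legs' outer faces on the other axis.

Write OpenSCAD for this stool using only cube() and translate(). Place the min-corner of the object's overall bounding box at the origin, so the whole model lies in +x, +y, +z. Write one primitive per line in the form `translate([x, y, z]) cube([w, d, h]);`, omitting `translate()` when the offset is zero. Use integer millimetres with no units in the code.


// leg_h = 410 - 33 = 377
// stretcher span = 265 - 2*32 = 201
translate([0, 0, 377]) cube([265, 261, 33]);
cube([32, 32, 377]);
translate([233, 0, 0]) cube([32, 32, 377]);
translate([0, 229, 0]) cube([32, 32, 377]);
translate([233, 229, 0]) cube([32, 32, 377]);
translate([32, 0, 291]) cube([201, 32, 18]);
translate([32, 229, 291]) cube([201, 32, 18]);
translate([0, 32, 291]) cube([32, 197, 18]);
translate([233, 32, 291]) cube([32, 197, 18]);


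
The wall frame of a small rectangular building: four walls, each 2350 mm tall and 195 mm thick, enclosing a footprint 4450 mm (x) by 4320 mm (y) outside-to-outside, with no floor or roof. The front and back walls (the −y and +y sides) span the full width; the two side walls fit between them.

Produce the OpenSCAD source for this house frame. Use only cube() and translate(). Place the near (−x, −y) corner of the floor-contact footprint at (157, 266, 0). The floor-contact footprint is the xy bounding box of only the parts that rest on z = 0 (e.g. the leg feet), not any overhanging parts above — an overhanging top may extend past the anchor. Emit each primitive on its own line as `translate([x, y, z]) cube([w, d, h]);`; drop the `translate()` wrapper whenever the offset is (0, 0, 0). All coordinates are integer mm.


translate([157, 266, 0]) cube([4450, 195, 2350]);
translate([157, 4391, 0]) cube([4450, 195, 2350]);
translate([157, 461, 0]) cube([195, 3930, 2350]);
translate([4412, 461, 0]) cube([195, 3930, 2350]);


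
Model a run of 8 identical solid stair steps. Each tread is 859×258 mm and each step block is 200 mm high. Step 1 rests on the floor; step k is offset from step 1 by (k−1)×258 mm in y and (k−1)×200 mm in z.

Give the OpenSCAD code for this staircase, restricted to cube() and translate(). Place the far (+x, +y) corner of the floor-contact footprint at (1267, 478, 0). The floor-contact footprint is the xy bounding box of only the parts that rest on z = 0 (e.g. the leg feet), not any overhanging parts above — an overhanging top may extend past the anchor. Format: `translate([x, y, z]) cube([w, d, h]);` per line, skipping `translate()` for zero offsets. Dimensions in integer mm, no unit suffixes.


translate([408, 220, 0]) cube([859, 258, 200]);
translate([408, 478, 200]) cube([859, 258, 200]);
translate([408, 736, 400]) cube([859, 258, 200]);
translate([408, 994, 600]) cube([859, 258, 200]);
translate([408, 1252, 800]) cube([859, 258, 200]);
translate([408, 1510, 1000]) cube([859, 258, 200]);
translate([408, 1768, 1200]) cube([859, 258, 200]);
translate([408, 2026, 1400]) cube([859, 258, 200]);


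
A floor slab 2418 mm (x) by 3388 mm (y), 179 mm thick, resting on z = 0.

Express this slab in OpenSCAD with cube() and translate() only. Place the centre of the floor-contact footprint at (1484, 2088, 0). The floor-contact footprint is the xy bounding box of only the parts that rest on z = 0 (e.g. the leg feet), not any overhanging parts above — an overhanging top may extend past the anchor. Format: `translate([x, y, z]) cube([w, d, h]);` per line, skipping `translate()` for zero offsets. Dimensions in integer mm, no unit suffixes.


translate([275, 394, 0]) cube([2418, 3388, 179]);


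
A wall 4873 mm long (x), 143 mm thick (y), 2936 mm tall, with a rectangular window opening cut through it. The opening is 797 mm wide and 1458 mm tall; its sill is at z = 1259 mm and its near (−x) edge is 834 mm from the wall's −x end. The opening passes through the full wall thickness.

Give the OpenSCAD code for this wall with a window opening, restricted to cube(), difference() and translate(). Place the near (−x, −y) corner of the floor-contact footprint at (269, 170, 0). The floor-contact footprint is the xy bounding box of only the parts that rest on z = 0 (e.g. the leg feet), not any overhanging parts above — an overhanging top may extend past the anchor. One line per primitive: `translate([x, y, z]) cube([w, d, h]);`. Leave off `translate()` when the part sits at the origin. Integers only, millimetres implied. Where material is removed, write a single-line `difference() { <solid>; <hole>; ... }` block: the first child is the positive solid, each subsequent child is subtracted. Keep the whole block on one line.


difference() { translate([269, 170, 0]) cube([4873, 143, 2936]); translate([1103, 170, 1259]) cube([797, 143, 1458]); }


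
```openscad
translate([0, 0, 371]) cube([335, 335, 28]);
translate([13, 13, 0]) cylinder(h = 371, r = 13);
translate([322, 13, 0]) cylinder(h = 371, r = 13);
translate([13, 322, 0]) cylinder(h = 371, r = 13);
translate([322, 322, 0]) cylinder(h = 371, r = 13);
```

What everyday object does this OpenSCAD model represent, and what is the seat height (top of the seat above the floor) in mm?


A stool. The seat height is 399 mm.

A 335×335×28 slab at z = 371 on four corner cylinders — a stool. The seat top is 371 + 28 = 399 mm.


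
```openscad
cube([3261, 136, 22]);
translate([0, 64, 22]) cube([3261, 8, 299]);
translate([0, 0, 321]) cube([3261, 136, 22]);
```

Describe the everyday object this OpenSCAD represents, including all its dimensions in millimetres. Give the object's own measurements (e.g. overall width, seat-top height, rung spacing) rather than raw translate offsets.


An I-beam lying along x, 3261 mm long. Overall section height 343 mm. Two flanges 136 mm wide (y) and 22 mm thick, one on the floor and one at the top; a web 8 mm thick runs between them, centred on the flange width.


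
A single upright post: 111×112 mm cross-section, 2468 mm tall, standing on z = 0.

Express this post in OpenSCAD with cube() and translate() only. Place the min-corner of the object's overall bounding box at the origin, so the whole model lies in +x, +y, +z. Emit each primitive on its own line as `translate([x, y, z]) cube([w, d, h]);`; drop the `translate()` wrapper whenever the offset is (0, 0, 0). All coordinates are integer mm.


cube([111, 112, 2468]);


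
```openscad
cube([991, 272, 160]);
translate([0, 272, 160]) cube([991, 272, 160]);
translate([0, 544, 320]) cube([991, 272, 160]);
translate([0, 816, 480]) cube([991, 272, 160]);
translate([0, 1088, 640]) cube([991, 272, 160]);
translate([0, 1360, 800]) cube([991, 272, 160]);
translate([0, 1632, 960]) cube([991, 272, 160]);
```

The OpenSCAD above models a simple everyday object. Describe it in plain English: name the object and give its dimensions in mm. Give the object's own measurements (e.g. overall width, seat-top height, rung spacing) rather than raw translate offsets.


A straight staircase of 7 solid steps. Each step is 991 mm wide (x), 272 mm deep (y, the going) and 160 mm tall (the rise). The first step rests on the floor; each subsequent step sits one going further in +y and one rise higher in +z, directly behind and above the previous step with no overlap.


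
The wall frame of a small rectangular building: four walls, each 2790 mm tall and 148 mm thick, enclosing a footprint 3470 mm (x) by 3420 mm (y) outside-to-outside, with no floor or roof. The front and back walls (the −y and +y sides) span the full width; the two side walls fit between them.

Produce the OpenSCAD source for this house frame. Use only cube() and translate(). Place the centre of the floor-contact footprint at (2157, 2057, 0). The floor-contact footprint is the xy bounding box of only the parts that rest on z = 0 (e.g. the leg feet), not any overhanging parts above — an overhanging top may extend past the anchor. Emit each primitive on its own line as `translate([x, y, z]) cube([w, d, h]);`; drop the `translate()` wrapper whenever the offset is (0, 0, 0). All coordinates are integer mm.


translate([422, 347, 0]) cube([3470, 148, 2790]);
translate([422, 3619, 0]) cube([3470, 148, 2790]);
translate([422, 495, 0]) cube([148, 3124, 2790]);
translate([3744, 495, 0]) cube([148, 3124, 2790]);


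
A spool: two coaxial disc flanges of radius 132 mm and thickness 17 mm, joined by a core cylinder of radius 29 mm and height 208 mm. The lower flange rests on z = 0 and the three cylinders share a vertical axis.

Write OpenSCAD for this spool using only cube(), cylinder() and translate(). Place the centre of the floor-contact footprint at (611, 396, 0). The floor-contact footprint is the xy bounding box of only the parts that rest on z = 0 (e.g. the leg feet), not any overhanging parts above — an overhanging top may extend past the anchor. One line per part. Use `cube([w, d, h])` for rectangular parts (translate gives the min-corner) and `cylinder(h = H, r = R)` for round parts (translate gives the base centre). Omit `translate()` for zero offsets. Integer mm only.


translate([611, 396, 0]) cylinder(h = 17, r = 132);
translate([611, 396, 17]) cylinder(h = 208, r = 29);
translate([611, 396, 225]) cylinder(h = 17, r = 132);


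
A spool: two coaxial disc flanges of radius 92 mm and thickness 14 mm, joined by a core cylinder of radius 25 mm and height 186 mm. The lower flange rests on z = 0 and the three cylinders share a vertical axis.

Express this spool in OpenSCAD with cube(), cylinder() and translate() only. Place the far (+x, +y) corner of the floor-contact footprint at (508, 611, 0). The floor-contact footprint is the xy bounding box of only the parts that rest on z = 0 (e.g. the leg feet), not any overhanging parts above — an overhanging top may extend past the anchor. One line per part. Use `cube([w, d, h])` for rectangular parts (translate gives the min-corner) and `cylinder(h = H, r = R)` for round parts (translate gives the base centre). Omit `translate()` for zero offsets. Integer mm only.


translate([416, 519, 0]) cylinder(h = 14, r = 92);
translate([416, 519, 14]) cylinder(h = 186, r = 25);
translate([416, 519, 200]) cylinder(h = 14, r = 92);


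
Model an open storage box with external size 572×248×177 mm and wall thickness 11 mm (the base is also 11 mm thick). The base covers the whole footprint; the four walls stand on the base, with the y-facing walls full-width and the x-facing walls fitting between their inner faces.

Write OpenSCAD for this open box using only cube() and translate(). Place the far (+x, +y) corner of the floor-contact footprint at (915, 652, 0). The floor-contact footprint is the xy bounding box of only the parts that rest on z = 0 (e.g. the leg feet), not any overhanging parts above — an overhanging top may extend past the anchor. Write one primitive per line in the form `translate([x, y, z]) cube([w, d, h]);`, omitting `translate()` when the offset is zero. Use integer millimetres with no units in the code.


translate([343, 404, 0]) cube([572, 248, 11]);
translate([343, 404, 11]) cube([572, 11, 166]);
translate([343, 641, 11]) cube([572, 11, 166]);
translate([343, 415, 11]) cube([11, 226, 166]);
translate([904, 415, 11]) cube([11, 226, 166]);


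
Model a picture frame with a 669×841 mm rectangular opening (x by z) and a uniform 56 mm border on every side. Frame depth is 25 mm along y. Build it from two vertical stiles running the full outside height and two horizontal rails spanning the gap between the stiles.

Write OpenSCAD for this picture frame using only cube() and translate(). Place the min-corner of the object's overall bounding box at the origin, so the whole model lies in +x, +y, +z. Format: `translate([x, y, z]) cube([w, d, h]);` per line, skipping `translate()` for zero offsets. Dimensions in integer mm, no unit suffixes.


cube([56, 25, 953]);
translate([725, 0, 0]) cube([56, 25, 953]);
translate([56, 0, 0]) cube([669, 25, 56]);
translate([56, 0, 897]) cube([669, 25, 56]);


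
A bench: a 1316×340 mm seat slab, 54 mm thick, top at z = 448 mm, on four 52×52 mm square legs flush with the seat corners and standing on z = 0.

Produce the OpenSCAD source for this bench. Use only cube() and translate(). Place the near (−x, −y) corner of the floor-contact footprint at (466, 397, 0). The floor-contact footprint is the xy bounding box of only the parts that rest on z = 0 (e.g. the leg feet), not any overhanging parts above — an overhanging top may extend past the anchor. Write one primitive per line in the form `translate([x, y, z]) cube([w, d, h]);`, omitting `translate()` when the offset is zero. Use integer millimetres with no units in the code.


translate([466, 397, 394]) cube([1316, 340, 54]);
translate([466, 397, 0]) cube([52, 52, 394]);
translate([466, 685, 0]) cube([52, 52, 394]);
translate([1730, 397, 0]) cube([52, 52, 394]);
translate([1730, 685, 0]) cube([52, 52, 394]);


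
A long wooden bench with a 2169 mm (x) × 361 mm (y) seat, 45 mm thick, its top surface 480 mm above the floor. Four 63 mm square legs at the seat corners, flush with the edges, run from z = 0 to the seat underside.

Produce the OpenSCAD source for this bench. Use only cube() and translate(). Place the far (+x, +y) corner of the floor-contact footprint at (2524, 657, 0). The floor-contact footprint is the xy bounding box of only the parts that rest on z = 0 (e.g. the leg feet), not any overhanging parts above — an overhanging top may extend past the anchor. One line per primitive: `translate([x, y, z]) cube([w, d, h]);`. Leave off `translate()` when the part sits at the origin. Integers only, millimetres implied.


translate([355, 296, 435]) cube([2169, 361, 45]);
translate([355, 296, 0]) cube([63, 63, 435]);
translate([355, 594, 0]) cube([63, 63, 435]);
translate([2461, 296, 0]) cube([63, 63, 435]);
translate([2461, 594, 0]) cube([63, 63, 435]);


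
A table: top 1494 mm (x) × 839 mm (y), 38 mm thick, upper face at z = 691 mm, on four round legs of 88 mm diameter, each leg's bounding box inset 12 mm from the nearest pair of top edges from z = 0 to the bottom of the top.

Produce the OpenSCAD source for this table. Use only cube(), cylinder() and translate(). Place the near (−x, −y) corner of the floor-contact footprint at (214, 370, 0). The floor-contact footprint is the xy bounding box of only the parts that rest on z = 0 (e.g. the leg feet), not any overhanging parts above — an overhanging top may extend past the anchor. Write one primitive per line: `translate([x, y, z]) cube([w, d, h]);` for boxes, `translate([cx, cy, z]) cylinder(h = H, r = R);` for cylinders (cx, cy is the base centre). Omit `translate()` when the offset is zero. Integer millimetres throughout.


// leg_h = 691 - 38 = 653
translate([202, 358, 653]) cube([1494, 839, 38]);
translate([258, 414, 0]) cylinder(h = 653, r = 44);
translate([1640, 414, 0]) cylinder(h = 653, r = 44);
translate([258, 1141, 0]) cylinder(h = 653, r = 44);
translate([1640, 1141, 0]) cylinder(h = 653, r = 44);


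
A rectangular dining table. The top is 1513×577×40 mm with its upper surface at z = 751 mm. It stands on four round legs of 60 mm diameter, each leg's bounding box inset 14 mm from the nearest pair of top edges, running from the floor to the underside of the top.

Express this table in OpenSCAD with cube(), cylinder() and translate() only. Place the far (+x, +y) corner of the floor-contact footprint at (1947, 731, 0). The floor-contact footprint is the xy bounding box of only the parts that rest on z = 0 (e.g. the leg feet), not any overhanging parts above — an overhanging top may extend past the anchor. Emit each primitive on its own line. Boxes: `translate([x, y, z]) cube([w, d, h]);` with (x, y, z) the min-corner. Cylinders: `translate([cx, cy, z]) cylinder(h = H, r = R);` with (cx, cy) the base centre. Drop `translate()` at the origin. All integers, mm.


translate([448, 168, 711]) cube([1513, 577, 40]);
translate([492, 212, 0]) cylinder(h = 711, r = 30);
translate([1917, 212, 0]) cylinder(h = 711, r = 30);
translate([492, 701, 0]) cylinder(h = 711, r = 30);
translate([1917, 701, 0]) cylinder(h = 711, r = 30);


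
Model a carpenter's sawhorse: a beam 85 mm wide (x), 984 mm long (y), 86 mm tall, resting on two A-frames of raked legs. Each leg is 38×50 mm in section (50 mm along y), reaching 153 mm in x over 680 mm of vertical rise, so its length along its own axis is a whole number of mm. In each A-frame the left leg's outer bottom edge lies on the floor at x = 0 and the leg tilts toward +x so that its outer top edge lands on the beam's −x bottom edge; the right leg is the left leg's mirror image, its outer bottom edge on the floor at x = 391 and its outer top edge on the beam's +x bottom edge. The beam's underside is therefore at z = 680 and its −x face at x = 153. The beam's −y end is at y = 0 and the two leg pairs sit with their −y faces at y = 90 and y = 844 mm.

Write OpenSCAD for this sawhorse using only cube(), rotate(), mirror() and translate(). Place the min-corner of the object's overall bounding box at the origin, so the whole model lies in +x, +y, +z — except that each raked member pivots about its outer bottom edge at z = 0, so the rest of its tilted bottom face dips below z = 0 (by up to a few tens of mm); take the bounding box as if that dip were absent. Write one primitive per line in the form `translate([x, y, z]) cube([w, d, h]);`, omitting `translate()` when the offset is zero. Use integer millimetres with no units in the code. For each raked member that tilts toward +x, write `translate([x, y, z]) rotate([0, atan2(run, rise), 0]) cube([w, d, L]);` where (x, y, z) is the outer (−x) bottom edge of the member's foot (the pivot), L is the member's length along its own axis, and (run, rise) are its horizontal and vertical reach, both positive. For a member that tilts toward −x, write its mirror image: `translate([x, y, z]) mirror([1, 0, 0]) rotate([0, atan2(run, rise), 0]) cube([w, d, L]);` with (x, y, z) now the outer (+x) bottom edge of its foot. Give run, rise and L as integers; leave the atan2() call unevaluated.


// leg length = √(153² + 680²) = 697
// right-leg outer foot x = 2·153 + 85 = 391
// beam min-corner = (153, 0, 680)
translate([153, 0, 680]) cube([85, 984, 86]);
translate([0, 90, 0]) rotate([0, atan2(153, 680), 0]) cube([38, 50, 697]);
translate([391, 90, 0]) mirror([1, 0, 0]) rotate([0, atan2(153, 680), 0]) cube([38, 50, 697]);
translate([0, 844, 0]) rotate([0, atan2(153, 680), 0]) cube([38, 50, 697]);
translate([391, 844, 0]) mirror([1, 0, 0]) rotate([0, atan2(153, 680), 0]) cube([38, 50, 697]);


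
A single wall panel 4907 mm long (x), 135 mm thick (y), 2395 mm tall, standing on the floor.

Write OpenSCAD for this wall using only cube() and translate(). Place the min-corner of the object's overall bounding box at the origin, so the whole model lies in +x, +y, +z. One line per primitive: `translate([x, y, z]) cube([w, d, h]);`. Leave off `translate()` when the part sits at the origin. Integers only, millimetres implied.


cube([4907, 135, 2395]);


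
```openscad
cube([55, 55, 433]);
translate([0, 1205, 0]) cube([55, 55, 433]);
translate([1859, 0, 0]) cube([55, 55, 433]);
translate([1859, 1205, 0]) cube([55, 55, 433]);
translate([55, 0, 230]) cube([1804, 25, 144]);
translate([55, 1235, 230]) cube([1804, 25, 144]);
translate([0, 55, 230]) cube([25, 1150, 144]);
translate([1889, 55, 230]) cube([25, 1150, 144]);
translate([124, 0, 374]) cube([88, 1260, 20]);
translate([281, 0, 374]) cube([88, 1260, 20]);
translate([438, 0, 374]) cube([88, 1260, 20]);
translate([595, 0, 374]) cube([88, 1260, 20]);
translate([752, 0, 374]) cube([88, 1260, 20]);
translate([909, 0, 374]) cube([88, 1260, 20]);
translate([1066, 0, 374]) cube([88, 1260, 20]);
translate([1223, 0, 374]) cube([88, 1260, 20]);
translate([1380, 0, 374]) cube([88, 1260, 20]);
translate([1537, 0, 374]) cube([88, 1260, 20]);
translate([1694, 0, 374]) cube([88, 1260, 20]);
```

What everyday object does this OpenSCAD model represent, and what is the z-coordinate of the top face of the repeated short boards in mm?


A bed frame. The slat-top height is 394 mm.

Four posts, four rails, and a row of slats — a bed frame. Slats sit on the rails at z = 230 + 144 = 374; with slat thickness 20, the top is 394 mm.


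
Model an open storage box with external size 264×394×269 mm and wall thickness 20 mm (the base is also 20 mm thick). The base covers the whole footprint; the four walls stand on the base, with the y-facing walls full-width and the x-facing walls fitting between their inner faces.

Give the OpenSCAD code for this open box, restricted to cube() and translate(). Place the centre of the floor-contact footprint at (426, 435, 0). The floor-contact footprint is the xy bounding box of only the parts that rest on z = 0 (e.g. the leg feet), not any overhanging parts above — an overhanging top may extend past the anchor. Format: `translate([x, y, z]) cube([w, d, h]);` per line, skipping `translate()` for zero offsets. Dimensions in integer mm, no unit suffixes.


translate([294, 238, 0]) cube([264, 394, 20]);
translate([294, 238, 20]) cube([264, 20, 249]);
translate([294, 612, 20]) cube([264, 20, 249]);
translate([294, 258, 20]) cube([20, 354, 249]);
translate([538, 258, 20]) cube([20, 354, 249]);
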